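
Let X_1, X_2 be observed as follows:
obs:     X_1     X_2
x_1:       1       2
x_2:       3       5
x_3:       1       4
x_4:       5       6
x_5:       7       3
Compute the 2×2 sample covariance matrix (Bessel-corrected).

Step 1 — column means:
  mean(X_1) = (1 + 3 + 1 + 5 + 7) / 5 = 17/5 = 3.4
  mean(X_2) = (2 + 5 + 4 + 6 + 3) / 5 = 20/5 = 4

Step 2 — sample covariance S[i,j] = (1/(n-1)) · Σ_k (x_{k,i} - mean_i) · (x_{k,j} - mean_j), with n-1 = 4.
  S[X_1,X_1] = ((-2.4)·(-2.4) + (-0.4)·(-0.4) + (-2.4)·(-2.4) + (1.6)·(1.6) + (3.6)·(3.6)) / 4 = 27.2/4 = 6.8
  S[X_1,X_2] = ((-2.4)·(-2) + (-0.4)·(1) + (-2.4)·(0) + (1.6)·(2) + (3.6)·(-1)) / 4 = 4/4 = 1
  S[X_2,X_2] = ((-2)·(-2) + (1)·(1) + (0)·(0) + (2)·(2) + (-1)·(-1)) / 4 = 10/4 = 2.5

S is symmetric (S[j,i] = S[i,j]). Assembling:

S = [[6.8, 1],
 [1, 2.5]]


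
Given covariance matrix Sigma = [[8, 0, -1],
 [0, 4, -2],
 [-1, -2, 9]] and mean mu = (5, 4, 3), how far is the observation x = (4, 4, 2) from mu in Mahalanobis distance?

Step 1 — centre the observation: (x - mu) = (-1, 0, -1).

Step 2 — invert Sigma (cofactor / det for 3×3, or solve directly):
  Sigma^{-1} = [[0.127, 0.0079, 0.0159],
 [0.0079, 0.2817, 0.0635],
 [0.0159, 0.0635, 0.127]].

Step 3 — form the quadratic (x - mu)^T · Sigma^{-1} · (x - mu):
  Sigma^{-1} · (x - mu) = (-0.1429, -0.0714, -0.1429).
  (x - mu)^T · [Sigma^{-1} · (x - mu)] = (-1)·(-0.1429) + (0)·(-0.0714) + (-1)·(-0.1429) = 0.2857.

Step 4 — take square root: d = √(0.2857) ≈ 0.5345.

d(x, mu) = √(0.2857) ≈ 0.5345


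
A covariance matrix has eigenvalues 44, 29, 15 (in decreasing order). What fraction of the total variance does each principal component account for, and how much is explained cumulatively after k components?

Step 1 — total variance = trace(Sigma) = Σ λ_i = 44 + 29 + 15 = 88.

Step 2 — fraction explained by component i = λ_i / Σ λ:
  PC1: 44/88 = 0.5
  PC2: 29/88 = 0.3295
  PC3: 15/88 = 0.1705

Step 3 — cumulative fraction after k components = (λ_1 + ... + λ_k) / Σ λ:
  k = 1: 44/88 = 0.5
  k = 2: (44 + 29)/88 = 73/88 = 0.8295
  k = 3: (44 + 29 + 15)/88 = 88/88 = 1

Summary (fraction, with percent):

explained: PC1 0.5 (50%), PC2 0.3295 (32.95%), PC3 0.1705 (17.05%);  cumulative: 0.5, 0.8295, 1


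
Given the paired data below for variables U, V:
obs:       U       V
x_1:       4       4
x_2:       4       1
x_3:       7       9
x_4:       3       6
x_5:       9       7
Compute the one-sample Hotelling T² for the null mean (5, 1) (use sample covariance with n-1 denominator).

Step 1 — sample mean vector:
  mean(U) = (4 + 4 + 7 + 3 + 9) / 5 = 27/5 = 5.4
  mean(V) = (4 + 1 + 9 + 6 + 7) / 5 = 27/5 = 5.4
  x̄ = (5.4, 5.4),  deviation x̄ - mu_0 = (5.4, 5.4) - (5, 1) = (0.4, 4.4).

Step 2 — sample covariance matrix, S[i,j] = (1/(n-1)) · Σ_k (x_{k,i} - mean_i) · (x_{k,j} - mean_j), divisor n-1 = 4:
  S[U,U] = ((-1.4)·(-1.4) + (-1.4)·(-1.4) + (1.6)·(1.6) + (-2.4)·(-2.4) + (3.6)·(3.6)) / 4 = 25.2/4 = 6.3
  S[U,V] = ((-1.4)·(-1.4) + (-1.4)·(-4.4) + (1.6)·(3.6) + (-2.4)·(0.6) + (3.6)·(1.6)) / 4 = 18.2/4 = 4.55
  S[V,V] = ((-1.4)·(-1.4) + (-4.4)·(-4.4) + (3.6)·(3.6) + (0.6)·(0.6) + (1.6)·(1.6)) / 4 = 37.2/4 = 9.3
  S = [[6.3, 4.55],
 [4.55, 9.3]].

Step 3 — invert S. det(S) = 6.3·9.3 - (4.55)² = 37.8875.
  S^{-1} = (1/det) · [[d, -b], [-b, a]] = [[0.2455, -0.1201],
 [-0.1201, 0.1663]].

Step 4 — quadratic form (x̄ - mu_0)^T · S^{-1} · (x̄ - mu_0):
  S^{-1} · (x̄ - mu_0) = (-0.4302, 0.6836),
  (x̄ - mu_0)^T · [...] = (0.4)·(-0.4302) + (4.4)·(0.6836) = 2.8358.

Step 5 — scale by n: T² = 5 · 2.8358 = 14.1788.

T² ≈ 14.1788


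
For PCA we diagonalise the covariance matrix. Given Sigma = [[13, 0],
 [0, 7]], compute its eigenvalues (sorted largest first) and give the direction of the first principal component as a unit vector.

Step 1 — characteristic polynomial of 2×2 Sigma:
  det(Sigma - λI) = λ² - trace · λ + det = 0.
  trace = 13 + 7 = 20, det = 13·7 - (0)² = 91.
Step 2 — discriminant:
  Δ = trace² - 4·det = 400 - 364 = 36.
Step 3 — eigenvalues:
  λ = (trace ± √Δ)/2 = (20 ± 6)/2,
  λ_1 = 13,  λ_2 = 7.

Step 4 — unit eigenvector for λ_1: Sigma is diagonal, so its eigenvectors are the coordinate axes. λ_1 = 13 is the diagonal entry on the first coordinate axis, hence
  v_1 = (1, 0) (||v_1|| = 1).

λ_1 = 13,  λ_2 = 7;  v_1 ≈ (1, 0)


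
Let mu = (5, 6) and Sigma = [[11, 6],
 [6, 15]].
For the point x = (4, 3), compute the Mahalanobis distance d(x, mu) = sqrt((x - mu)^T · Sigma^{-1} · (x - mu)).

Step 1 — centre the observation: (x - mu) = (-1, -3).

Step 2 — invert Sigma. det(Sigma) = 11·15 - (6)² = 129.
  Sigma^{-1} = (1/det) · [[d, -b], [-b, a]] = [[0.1163, -0.0465],
 [-0.0465, 0.0853]].

Step 3 — form the quadratic (x - mu)^T · Sigma^{-1} · (x - mu):
  Sigma^{-1} · (x - mu) = (0.0233, -0.2093).
  (x - mu)^T · [Sigma^{-1} · (x - mu)] = (-1)·(0.0233) + (-3)·(-0.2093) = 0.6047.

Step 4 — take square root: d = √(0.6047) ≈ 0.7776.

d(x, mu) = √(0.6047) ≈ 0.7776


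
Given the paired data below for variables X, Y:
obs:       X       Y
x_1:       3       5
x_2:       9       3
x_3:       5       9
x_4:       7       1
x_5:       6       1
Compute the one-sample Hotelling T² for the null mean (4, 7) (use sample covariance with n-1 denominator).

Step 1 — sample mean vector:
  mean(X) = (3 + 9 + 5 + 7 + 6) / 5 = 30/5 = 6
  mean(Y) = (5 + 3 + 9 + 1 + 1) / 5 = 19/5 = 3.8
  x̄ = (6, 3.8),  deviation x̄ - mu_0 = (6, 3.8) - (4, 7) = (2, -3.2).

Step 2 — sample covariance matrix, S[i,j] = (1/(n-1)) · Σ_k (x_{k,i} - mean_i) · (x_{k,j} - mean_j), divisor n-1 = 4:
  S[X,X] = ((-3)·(-3) + (3)·(3) + (-1)·(-1) + (1)·(1) + (0)·(0)) / 4 = 20/4 = 5
  S[X,Y] = ((-3)·(1.2) + (3)·(-0.8) + (-1)·(5.2) + (1)·(-2.8) + (0)·(-2.8)) / 4 = -14/4 = -3.5
  S[Y,Y] = ((1.2)·(1.2) + (-0.8)·(-0.8) + (5.2)·(5.2) + (-2.8)·(-2.8) + (-2.8)·(-2.8)) / 4 = 44.8/4 = 11.2
  S = [[5, -3.5],
 [-3.5, 11.2]].

Step 3 — invert S. det(S) = 5·11.2 - (-3.5)² = 43.75.
  S^{-1} = (1/det) · [[d, -b], [-b, a]] = [[0.256, 0.08],
 [0.08, 0.1143]].

Step 4 — quadratic form (x̄ - mu_0)^T · S^{-1} · (x̄ - mu_0):
  S^{-1} · (x̄ - mu_0) = (0.256, -0.2057),
  (x̄ - mu_0)^T · [...] = (2)·(0.256) + (-3.2)·(-0.2057) = 1.1703.

Step 5 — scale by n: T² = 5 · 1.1703 = 5.8514.

T² ≈ 5.8514


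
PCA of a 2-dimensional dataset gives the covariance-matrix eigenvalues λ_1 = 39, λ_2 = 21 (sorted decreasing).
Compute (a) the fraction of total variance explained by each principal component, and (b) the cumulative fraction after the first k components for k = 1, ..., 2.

Step 1 — total variance = trace(Sigma) = Σ λ_i = 39 + 21 = 60.

Step 2 — fraction explained by component i = λ_i / Σ λ:
  PC1: 39/60 = 0.65
  PC2: 21/60 = 0.35

Step 3 — cumulative fraction after k components = (λ_1 + ... + λ_k) / Σ λ:
  k = 1: 39/60 = 0.65
  k = 2: (39 + 21)/60 = 60/60 = 1

Summary (fraction, with percent):

explained: PC1 0.65 (65%), PC2 0.35 (35%);  cumulative: 0.65, 1


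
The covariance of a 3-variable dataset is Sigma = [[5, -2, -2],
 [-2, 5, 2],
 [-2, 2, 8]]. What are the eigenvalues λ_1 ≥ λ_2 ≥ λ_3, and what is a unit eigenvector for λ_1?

Step 1 — characteristic polynomial p(λ) = det(λI - Sigma) = λ³ - tr·λ² + c_1·λ - det, where tr = trace, c_1 = sum of the principal 2×2 minors, det = det(Sigma):
  tr = 5 + 5 + 8 = 18,
  c_1 = (5·5 - (-2)²) + (5·8 - (-2)²) + (5·8 - (2)²) = 21 + 36 + 36 = 93,
  det = 5·(5·8 - (2)²) - (-2)·((-2)·8 - (2)·(-2)) + (-2)·((-2)·(2) - 5·(-2)) = 5·(36) - (-2)·(-12) + (-2)·(6) = 144.
  So p(λ) = λ³ - 18λ² + 93λ - 144.
Step 2 — look for an integer root (rational root theorem: any rational root is an integer divisor of 144). Testing λ = 3:
  p(3) = 27 - 162 + 279 - 144 = 0  ✓
  Dividing out (λ - 3): p(λ) = (λ - 3)(λ² - 15λ + 48).
Step 3 — remaining eigenvalues from the quadratic λ² - 15λ + 48 = 0:
  Δ = 15² - 4·48 = 225 - 192 = 33,  λ = (15 ± √33)/2 = (15 ± 5.7446)/2 ≈ 10.3723 or 4.6277.
  Sorted: λ_1 = 10.3723,  λ_2 = 4.6277,  λ_3 = 3  (check: sum = 18 = tr ✓).

Step 4 — unit eigenvector for λ_1 ≈ 10.3723: v spans the null space of (Sigma - λ_1 I), whose rows are
  r_1 = (-5.3723, -2, -2),  r_2 = (-2, -5.3723, 2),  r_3 = (-2, 2, -2.3723).
  v is orthogonal to every row, so take v ∝ r_1 × r_2 = ((-2)·(2) - (-2)·(-5.3723), (-2)·(-2) - (-5.3723)·(2), (-5.3723)·(-5.3723) - (-2)·(-2)) ≈ (-14.7446, 14.7446, 24.8614).
  Rescale (multiply by -1 so the first nonzero entry is positive): u = (14.7446, -14.7446, -24.8614).
  ||u|| = √((14.7446)² + (-14.7446)² + (-24.8614)²) = √(1052.8938) ≈ 32.4483,  v_1 = u/||u|| ≈ (0.4544, -0.4544, -0.7662) (||v_1|| = 1).

λ_1 = 10.3723,  λ_2 = 4.6277,  λ_3 = 3;  v_1 ≈ (0.4544, -0.4544, -0.7662)


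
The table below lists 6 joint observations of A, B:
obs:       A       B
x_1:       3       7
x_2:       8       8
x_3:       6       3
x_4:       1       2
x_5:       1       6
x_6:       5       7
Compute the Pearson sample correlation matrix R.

Step 1 — column means:
  mean(A) = (3 + 8 + 6 + 1 + 1 + 5) / 6 = 24/6 = 4
  mean(B) = (7 + 8 + 3 + 2 + 6 + 7) / 6 = 33/6 = 5.5

Step 2 — sample variances and covariances s[i,j] = (1/(n-1)) · Σ_k (x_{k,i} - mean_i) · (x_{k,j} - mean_j), with n-1 = 5:
  s[A,A] = ((-1)·(-1) + (4)·(4) + (2)·(2) + (-3)·(-3) + (-3)·(-3) + (1)·(1)) / 5 = 40/5 = 8
  s[A,B] = ((-1)·(1.5) + (4)·(2.5) + (2)·(-2.5) + (-3)·(-3.5) + (-3)·(0.5) + (1)·(1.5)) / 5 = 14/5 = 2.8
  s[B,B] = ((1.5)·(1.5) + (2.5)·(2.5) + (-2.5)·(-2.5) + (-3.5)·(-3.5) + (0.5)·(0.5) + (1.5)·(1.5)) / 5 = 29.5/5 = 5.9
  Sample standard deviations s_i = √(s[i,i]):
  s(A) = √(8) = 2.8284
  s(B) = √(5.9) = 2.429

Step 3 — r_{ij} = s_{ij} / (s_i · s_j):
  r[A,A] = 1 (diagonal).
  r[A,B] = 2.8 / (2.8284 · 2.429) = 2.8 / 6.8702 = 0.4076
  r[B,B] = 1 (diagonal).

R is symmetric with unit diagonal. Assembling:

R = [[1, 0.4076],
 [0.4076, 1]]


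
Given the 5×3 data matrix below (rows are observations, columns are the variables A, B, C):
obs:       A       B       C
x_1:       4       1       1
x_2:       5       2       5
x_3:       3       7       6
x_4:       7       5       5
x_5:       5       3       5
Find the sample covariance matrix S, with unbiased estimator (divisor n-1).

Step 1 — column means:
  mean(A) = (4 + 5 + 3 + 7 + 5) / 5 = 24/5 = 4.8
  mean(B) = (1 + 2 + 7 + 5 + 3) / 5 = 18/5 = 3.6
  mean(C) = (1 + 5 + 6 + 5 + 5) / 5 = 22/5 = 4.4

Step 2 — sample covariance S[i,j] = (1/(n-1)) · Σ_k (x_{k,i} - mean_i) · (x_{k,j} - mean_j), with n-1 = 4.
  S[A,A] = ((-0.8)·(-0.8) + (0.2)·(0.2) + (-1.8)·(-1.8) + (2.2)·(2.2) + (0.2)·(0.2)) / 4 = 8.8/4 = 2.2
  S[A,B] = ((-0.8)·(-2.6) + (0.2)·(-1.6) + (-1.8)·(3.4) + (2.2)·(1.4) + (0.2)·(-0.6)) / 4 = -1.4/4 = -0.35
  S[A,C] = ((-0.8)·(-3.4) + (0.2)·(0.6) + (-1.8)·(1.6) + (2.2)·(0.6) + (0.2)·(0.6)) / 4 = 1.4/4 = 0.35
  S[B,B] = ((-2.6)·(-2.6) + (-1.6)·(-1.6) + (3.4)·(3.4) + (1.4)·(1.4) + (-0.6)·(-0.6)) / 4 = 23.2/4 = 5.8
  S[B,C] = ((-2.6)·(-3.4) + (-1.6)·(0.6) + (3.4)·(1.6) + (1.4)·(0.6) + (-0.6)·(0.6)) / 4 = 13.8/4 = 3.45
  S[C,C] = ((-3.4)·(-3.4) + (0.6)·(0.6) + (1.6)·(1.6) + (0.6)·(0.6) + (0.6)·(0.6)) / 4 = 15.2/4 = 3.8

S is symmetric (S[j,i] = S[i,j]). Assembling:

S = [[2.2, -0.35, 0.35],
 [-0.35, 5.8, 3.45],
 [0.35, 3.45, 3.8]]


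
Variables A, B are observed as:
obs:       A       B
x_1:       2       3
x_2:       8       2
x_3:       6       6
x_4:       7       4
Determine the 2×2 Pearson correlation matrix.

Step 1 — column means:
  mean(A) = (2 + 8 + 6 + 7) / 4 = 23/4 = 5.75
  mean(B) = (3 + 2 + 6 + 4) / 4 = 15/4 = 3.75

Step 2 — sample variances and covariances s[i,j] = (1/(n-1)) · Σ_k (x_{k,i} - mean_i) · (x_{k,j} - mean_j), with n-1 = 3:
  s[A,A] = ((-3.75)·(-3.75) + (2.25)·(2.25) + (0.25)·(0.25) + (1.25)·(1.25)) / 3 = 20.75/3 = 6.9167
  s[A,B] = ((-3.75)·(-0.75) + (2.25)·(-1.75) + (0.25)·(2.25) + (1.25)·(0.25)) / 3 = -0.25/3 = -0.0833
  s[B,B] = ((-0.75)·(-0.75) + (-1.75)·(-1.75) + (2.25)·(2.25) + (0.25)·(0.25)) / 3 = 8.75/3 = 2.9167
  Sample standard deviations s_i = √(s[i,i]):
  s(A) = √(6.9167) = 2.63
  s(B) = √(2.9167) = 1.7078

Step 3 — r_{ij} = s_{ij} / (s_i · s_j):
  r[A,A] = 1 (diagonal).
  r[A,B] = -0.0833 / (2.63 · 1.7078) = -0.0833 / 4.4915 = -0.0186
  r[B,B] = 1 (diagonal).

R is symmetric with unit diagonal. Assembling:

R = [[1, -0.0186],
 [-0.0186, 1]]


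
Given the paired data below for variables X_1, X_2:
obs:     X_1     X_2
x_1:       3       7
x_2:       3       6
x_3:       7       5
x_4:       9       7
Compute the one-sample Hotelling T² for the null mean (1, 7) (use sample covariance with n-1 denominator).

Step 1 — sample mean vector:
  mean(X_1) = (3 + 3 + 7 + 9) / 4 = 22/4 = 5.5
  mean(X_2) = (7 + 6 + 5 + 7) / 4 = 25/4 = 6.25
  x̄ = (5.5, 6.25),  deviation x̄ - mu_0 = (5.5, 6.25) - (1, 7) = (4.5, -0.75).

Step 2 — sample covariance matrix, S[i,j] = (1/(n-1)) · Σ_k (x_{k,i} - mean_i) · (x_{k,j} - mean_j), divisor n-1 = 3:
  S[X_1,X_1] = ((-2.5)·(-2.5) + (-2.5)·(-2.5) + (1.5)·(1.5) + (3.5)·(3.5)) / 3 = 27/3 = 9
  S[X_1,X_2] = ((-2.5)·(0.75) + (-2.5)·(-0.25) + (1.5)·(-1.25) + (3.5)·(0.75)) / 3 = -0.5/3 = -0.1667
  S[X_2,X_2] = ((0.75)·(0.75) + (-0.25)·(-0.25) + (-1.25)·(-1.25) + (0.75)·(0.75)) / 3 = 2.75/3 = 0.9167
  S = [[9, -0.1667],
 [-0.1667, 0.9167]].

Step 3 — invert S. det(S) = 9·0.9167 - (-0.1667)² = 8.2222.
  S^{-1} = (1/det) · [[d, -b], [-b, a]] = [[0.1115, 0.0203],
 [0.0203, 1.0946]].

Step 4 — quadratic form (x̄ - mu_0)^T · S^{-1} · (x̄ - mu_0):
  S^{-1} · (x̄ - mu_0) = (0.4865, -0.7297),
  (x̄ - mu_0)^T · [...] = (4.5)·(0.4865) + (-0.75)·(-0.7297) = 2.7365.

Step 5 — scale by n: T² = 4 · 2.7365 = 10.9459.

T² ≈ 10.9459


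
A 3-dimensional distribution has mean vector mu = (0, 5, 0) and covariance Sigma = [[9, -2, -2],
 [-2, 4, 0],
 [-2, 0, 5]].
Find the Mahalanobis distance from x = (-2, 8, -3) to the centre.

Step 1 — centre the observation: (x - mu) = (-2, 3, -3).

Step 2 — invert Sigma (cofactor / det for 3×3, or solve directly):
  Sigma^{-1} = [[0.1389, 0.0694, 0.0556],
 [0.0694, 0.2847, 0.0278],
 [0.0556, 0.0278, 0.2222]].

Step 3 — form the quadratic (x - mu)^T · Sigma^{-1} · (x - mu):
  Sigma^{-1} · (x - mu) = (-0.2361, 0.6319, -0.6944).
  (x - mu)^T · [Sigma^{-1} · (x - mu)] = (-2)·(-0.2361) + (3)·(0.6319) + (-3)·(-0.6944) = 4.4514.

Step 4 — take square root: d = √(4.4514) ≈ 2.1098.

d(x, mu) = √(4.4514) ≈ 2.1098


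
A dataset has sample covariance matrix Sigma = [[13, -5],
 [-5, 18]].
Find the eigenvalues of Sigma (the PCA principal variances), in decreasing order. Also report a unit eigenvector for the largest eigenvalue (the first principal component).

Step 1 — characteristic polynomial of 2×2 Sigma:
  det(Sigma - λI) = λ² - trace · λ + det = 0.
  trace = 13 + 18 = 31, det = 13·18 - (-5)² = 209.
Step 2 — discriminant:
  Δ = trace² - 4·det = 961 - 836 = 125.
Step 3 — eigenvalues:
  λ = (trace ± √Δ)/2 = (31 ± 11.1803)/2,
  λ_1 = 21.0902,  λ_2 = 9.9098.

Step 4 — unit eigenvector for λ_1: solve (Sigma - λ_1 I)v = 0. First row:
  (13 - 21.0902)·v_x + (-5)·v_y = 0, i.e. (-8.0902)·v_x + (-5)·v_y = 0,
  so v ∝ (b, λ_1 - a) = (-5, 8.0902); multiply by -1 so the first entry is positive: u = (5, -8.0902).
  ||u|| = √((5)² + (-8.0902)²) = √(90.4508) ≈ 9.5106,
  v_1 = u/||u|| ≈ (0.5257, -0.8507) (||v_1|| = 1).

λ_1 = 21.0902,  λ_2 = 9.9098;  v_1 ≈ (0.5257, -0.8507)


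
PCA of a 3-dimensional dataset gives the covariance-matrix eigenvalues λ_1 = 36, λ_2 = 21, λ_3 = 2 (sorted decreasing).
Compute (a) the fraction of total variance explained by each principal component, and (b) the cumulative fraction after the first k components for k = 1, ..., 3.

Step 1 — total variance = trace(Sigma) = Σ λ_i = 36 + 21 + 2 = 59.

Step 2 — fraction explained by component i = λ_i / Σ λ:
  PC1: 36/59 = 0.6102
  PC2: 21/59 = 0.3559
  PC3: 2/59 = 0.0339

Step 3 — cumulative fraction after k components = (λ_1 + ... + λ_k) / Σ λ:
  k = 1: 36/59 = 0.6102
  k = 2: (36 + 21)/59 = 57/59 = 0.9661
  k = 3: (36 + 21 + 2)/59 = 59/59 = 1

Summary (fraction, with percent):

explained: PC1 0.6102 (61.02%), PC2 0.3559 (35.59%), PC3 0.0339 (3.39%);  cumulative: 0.6102, 0.9661, 1


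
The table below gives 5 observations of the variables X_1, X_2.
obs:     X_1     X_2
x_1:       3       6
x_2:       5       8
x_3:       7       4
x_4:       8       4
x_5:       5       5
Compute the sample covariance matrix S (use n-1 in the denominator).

Step 1 — column means:
  mean(X_1) = (3 + 5 + 7 + 8 + 5) / 5 = 28/5 = 5.6
  mean(X_2) = (6 + 8 + 4 + 4 + 5) / 5 = 27/5 = 5.4

Step 2 — sample covariance S[i,j] = (1/(n-1)) · Σ_k (x_{k,i} - mean_i) · (x_{k,j} - mean_j), with n-1 = 4.
  S[X_1,X_1] = ((-2.6)·(-2.6) + (-0.6)·(-0.6) + (1.4)·(1.4) + (2.4)·(2.4) + (-0.6)·(-0.6)) / 4 = 15.2/4 = 3.8
  S[X_1,X_2] = ((-2.6)·(0.6) + (-0.6)·(2.6) + (1.4)·(-1.4) + (2.4)·(-1.4) + (-0.6)·(-0.4)) / 4 = -8.2/4 = -2.05
  S[X_2,X_2] = ((0.6)·(0.6) + (2.6)·(2.6) + (-1.4)·(-1.4) + (-1.4)·(-1.4) + (-0.4)·(-0.4)) / 4 = 11.2/4 = 2.8

S is symmetric (S[j,i] = S[i,j]). Assembling:

S = [[3.8, -2.05],
 [-2.05, 2.8]]


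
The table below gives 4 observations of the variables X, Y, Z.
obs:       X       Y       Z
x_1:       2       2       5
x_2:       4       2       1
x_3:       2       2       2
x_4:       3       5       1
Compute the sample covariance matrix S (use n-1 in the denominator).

Step 1 — column means:
  mean(X) = (2 + 4 + 2 + 3) / 4 = 11/4 = 2.75
  mean(Y) = (2 + 2 + 2 + 5) / 4 = 11/4 = 2.75
  mean(Z) = (5 + 1 + 2 + 1) / 4 = 9/4 = 2.25

Step 2 — sample covariance S[i,j] = (1/(n-1)) · Σ_k (x_{k,i} - mean_i) · (x_{k,j} - mean_j), with n-1 = 3.
  S[X,X] = ((-0.75)·(-0.75) + (1.25)·(1.25) + (-0.75)·(-0.75) + (0.25)·(0.25)) / 3 = 2.75/3 = 0.9167
  S[X,Y] = ((-0.75)·(-0.75) + (1.25)·(-0.75) + (-0.75)·(-0.75) + (0.25)·(2.25)) / 3 = 0.75/3 = 0.25
  S[X,Z] = ((-0.75)·(2.75) + (1.25)·(-1.25) + (-0.75)·(-0.25) + (0.25)·(-1.25)) / 3 = -3.75/3 = -1.25
  S[Y,Y] = ((-0.75)·(-0.75) + (-0.75)·(-0.75) + (-0.75)·(-0.75) + (2.25)·(2.25)) / 3 = 6.75/3 = 2.25
  S[Y,Z] = ((-0.75)·(2.75) + (-0.75)·(-1.25) + (-0.75)·(-0.25) + (2.25)·(-1.25)) / 3 = -3.75/3 = -1.25
  S[Z,Z] = ((2.75)·(2.75) + (-1.25)·(-1.25) + (-0.25)·(-0.25) + (-1.25)·(-1.25)) / 3 = 10.75/3 = 3.5833

S is symmetric (S[j,i] = S[i,j]). Assembling:

S = [[0.9167, 0.25, -1.25],
 [0.25, 2.25, -1.25],
 [-1.25, -1.25, 3.5833]]


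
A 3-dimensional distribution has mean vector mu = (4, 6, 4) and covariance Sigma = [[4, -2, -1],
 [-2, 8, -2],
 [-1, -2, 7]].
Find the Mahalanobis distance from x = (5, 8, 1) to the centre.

Step 1 — centre the observation: (x - mu) = (1, 2, -3).

Step 2 — invert Sigma (cofactor / det for 3×3, or solve directly):
  Sigma^{-1} = [[0.3171, 0.0976, 0.0732],
 [0.0976, 0.1646, 0.061],
 [0.0732, 0.061, 0.1707]].

Step 3 — form the quadratic (x - mu)^T · Sigma^{-1} · (x - mu):
  Sigma^{-1} · (x - mu) = (0.2927, 0.2439, -0.3171).
  (x - mu)^T · [Sigma^{-1} · (x - mu)] = (1)·(0.2927) + (2)·(0.2439) + (-3)·(-0.3171) = 1.7317.

Step 4 — take square root: d = √(1.7317) ≈ 1.3159.

d(x, mu) = √(1.7317) ≈ 1.3159


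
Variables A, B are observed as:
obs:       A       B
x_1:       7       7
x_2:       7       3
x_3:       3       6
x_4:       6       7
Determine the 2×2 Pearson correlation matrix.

Step 1 — column means:
  mean(A) = (7 + 7 + 3 + 6) / 4 = 23/4 = 5.75
  mean(B) = (7 + 3 + 6 + 7) / 4 = 23/4 = 5.75

Step 2 — sample variances and covariances s[i,j] = (1/(n-1)) · Σ_k (x_{k,i} - mean_i) · (x_{k,j} - mean_j), with n-1 = 3:
  s[A,A] = ((1.25)·(1.25) + (1.25)·(1.25) + (-2.75)·(-2.75) + (0.25)·(0.25)) / 3 = 10.75/3 = 3.5833
  s[A,B] = ((1.25)·(1.25) + (1.25)·(-2.75) + (-2.75)·(0.25) + (0.25)·(1.25)) / 3 = -2.25/3 = -0.75
  s[B,B] = ((1.25)·(1.25) + (-2.75)·(-2.75) + (0.25)·(0.25) + (1.25)·(1.25)) / 3 = 10.75/3 = 3.5833
  Sample standard deviations s_i = √(s[i,i]):
  s(A) = √(3.5833) = 1.893
  s(B) = √(3.5833) = 1.893

Step 3 — r_{ij} = s_{ij} / (s_i · s_j):
  r[A,A] = 1 (diagonal).
  r[A,B] = -0.75 / (1.893 · 1.893) = -0.75 / 3.5833 = -0.2093
  r[B,B] = 1 (diagonal).

R is symmetric with unit diagonal. Assembling:

R = [[1, -0.2093],
 [-0.2093, 1]]


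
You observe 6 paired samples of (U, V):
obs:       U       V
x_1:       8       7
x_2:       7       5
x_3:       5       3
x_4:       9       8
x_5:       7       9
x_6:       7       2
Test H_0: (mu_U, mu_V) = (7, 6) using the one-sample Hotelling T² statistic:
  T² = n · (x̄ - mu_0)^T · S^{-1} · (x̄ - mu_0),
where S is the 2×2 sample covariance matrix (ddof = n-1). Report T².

Step 1 — sample mean vector:
  mean(U) = (8 + 7 + 5 + 9 + 7 + 7) / 6 = 43/6 = 7.1667
  mean(V) = (7 + 5 + 3 + 8 + 9 + 2) / 6 = 34/6 = 5.6667
  x̄ = (7.1667, 5.6667),  deviation x̄ - mu_0 = (7.1667, 5.6667) - (7, 6) = (0.1667, -0.3333).

Step 2 — sample covariance matrix, S[i,j] = (1/(n-1)) · Σ_k (x_{k,i} - mean_i) · (x_{k,j} - mean_j), divisor n-1 = 5:
  S[U,U] = ((0.8333)·(0.8333) + (-0.1667)·(-0.1667) + (-2.1667)·(-2.1667) + (1.8333)·(1.8333) + (-0.1667)·(-0.1667) + (-0.1667)·(-0.1667)) / 5 = 8.8333/5 = 1.7667
  S[U,V] = ((0.8333)·(1.3333) + (-0.1667)·(-0.6667) + (-2.1667)·(-2.6667) + (1.8333)·(2.3333) + (-0.1667)·(3.3333) + (-0.1667)·(-3.6667)) / 5 = 11.3333/5 = 2.2667
  S[V,V] = ((1.3333)·(1.3333) + (-0.6667)·(-0.6667) + (-2.6667)·(-2.6667) + (2.3333)·(2.3333) + (3.3333)·(3.3333) + (-3.6667)·(-3.6667)) / 5 = 39.3333/5 = 7.8667
  S = [[1.7667, 2.2667],
 [2.2667, 7.8667]].

Step 3 — invert S. det(S) = 1.7667·7.8667 - (2.2667)² = 8.76.
  S^{-1} = (1/det) · [[d, -b], [-b, a]] = [[0.898, -0.2588],
 [-0.2588, 0.2017]].

Step 4 — quadratic form (x̄ - mu_0)^T · S^{-1} · (x̄ - mu_0):
  S^{-1} · (x̄ - mu_0) = (0.2359, -0.1104),
  (x̄ - mu_0)^T · [...] = (0.1667)·(0.2359) + (-0.3333)·(-0.1104) = 0.0761.

Step 5 — scale by n: T² = 6 · 0.0761 = 0.4566.

T² ≈ 0.4566


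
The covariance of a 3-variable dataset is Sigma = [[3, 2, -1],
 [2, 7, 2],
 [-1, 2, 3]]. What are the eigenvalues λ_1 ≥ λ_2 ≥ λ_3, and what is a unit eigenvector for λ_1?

Step 1 — characteristic polynomial p(λ) = det(λI - Sigma) = λ³ - tr·λ² + c_1·λ - det, where tr = trace, c_1 = sum of the principal 2×2 minors, det = det(Sigma):
  tr = 3 + 7 + 3 = 13,
  c_1 = (3·7 - (2)²) + (3·3 - (-1)²) + (7·3 - (2)²) = 17 + 8 + 17 = 42,
  det = 3·(7·3 - (2)²) - (2)·((2)·3 - (2)·(-1)) + (-1)·((2)·(2) - 7·(-1)) = 3·(17) - (2)·(8) + (-1)·(11) = 24.
  So p(λ) = λ³ - 13λ² + 42λ - 24.
Step 2 — look for an integer root (rational root theorem: any rational root is an integer divisor of 24). Testing λ = 4:
  p(4) = 64 - 208 + 168 - 24 = 0  ✓
  Dividing out (λ - 4): p(λ) = (λ - 4)(λ² - 9λ + 6).
Step 3 — remaining eigenvalues from the quadratic λ² - 9λ + 6 = 0:
  Δ = 9² - 4·6 = 81 - 24 = 57,  λ = (9 ± √57)/2 = (9 ± 7.5498)/2 ≈ 8.2749 or 0.7251.
  Sorted: λ_1 = 8.2749,  λ_2 = 4,  λ_3 = 0.7251  (check: sum = 13 = tr ✓).

Step 4 — unit eigenvector for λ_1 ≈ 8.2749: v spans the null space of (Sigma - λ_1 I), whose rows are
  r_1 = (-5.2749, 2, -1),  r_2 = (2, -1.2749, 2),  r_3 = (-1, 2, -5.2749).
  v is orthogonal to every row, so take v ∝ r_1 × r_2 = ((2)·(2) - (-1)·(-1.2749), (-1)·(2) - (-5.2749)·(2), (-5.2749)·(-1.2749) - (2)·(2)) ≈ (2.7251, 8.5498, 2.7251).
  Let u = (2.7251, 8.5498, 2.7251).
  ||u|| = √((2.7251)² + (8.5498)² + (2.7251)²) = √(87.9518) ≈ 9.3783,  v_1 = u/||u|| ≈ (0.2906, 0.9117, 0.2906) (||v_1|| = 1).

λ_1 = 8.2749,  λ_2 = 4,  λ_3 = 0.7251;  v_1 ≈ (0.2906, 0.9117, 0.2906)


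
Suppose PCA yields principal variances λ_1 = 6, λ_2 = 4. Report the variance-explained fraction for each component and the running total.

Step 1 — total variance = trace(Sigma) = Σ λ_i = 6 + 4 = 10.

Step 2 — fraction explained by component i = λ_i / Σ λ:
  PC1: 6/10 = 0.6
  PC2: 4/10 = 0.4

Step 3 — cumulative fraction after k components = (λ_1 + ... + λ_k) / Σ λ:
  k = 1: 6/10 = 0.6
  k = 2: (6 + 4)/10 = 10/10 = 1

Summary (fraction, with percent):

explained: PC1 0.6 (60%), PC2 0.4 (40%);  cumulative: 0.6, 1


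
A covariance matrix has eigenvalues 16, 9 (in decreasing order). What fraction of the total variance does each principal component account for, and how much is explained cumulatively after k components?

Step 1 — total variance = trace(Sigma) = Σ λ_i = 16 + 9 = 25.

Step 2 — fraction explained by component i = λ_i / Σ λ:
  PC1: 16/25 = 0.64
  PC2: 9/25 = 0.36

Step 3 — cumulative fraction after k components = (λ_1 + ... + λ_k) / Σ λ:
  k = 1: 16/25 = 0.64
  k = 2: (16 + 9)/25 = 25/25 = 1

Summary (fraction, with percent):

explained: PC1 0.64 (64%), PC2 0.36 (36%);  cumulative: 0.64, 1


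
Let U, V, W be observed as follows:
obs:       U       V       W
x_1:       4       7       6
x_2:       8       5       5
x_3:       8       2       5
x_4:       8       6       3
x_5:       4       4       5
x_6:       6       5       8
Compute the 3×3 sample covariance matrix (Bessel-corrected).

Step 1 — column means:
  mean(U) = (4 + 8 + 8 + 8 + 4 + 6) / 6 = 38/6 = 6.3333
  mean(V) = (7 + 5 + 2 + 6 + 4 + 5) / 6 = 29/6 = 4.8333
  mean(W) = (6 + 5 + 5 + 3 + 5 + 8) / 6 = 32/6 = 5.3333

Step 2 — sample covariance S[i,j] = (1/(n-1)) · Σ_k (x_{k,i} - mean_i) · (x_{k,j} - mean_j), with n-1 = 5.
  S[U,U] = ((-2.3333)·(-2.3333) + (1.6667)·(1.6667) + (1.6667)·(1.6667) + (1.6667)·(1.6667) + (-2.3333)·(-2.3333) + (-0.3333)·(-0.3333)) / 5 = 19.3333/5 = 3.8667
  S[U,V] = ((-2.3333)·(2.1667) + (1.6667)·(0.1667) + (1.6667)·(-2.8333) + (1.6667)·(1.1667) + (-2.3333)·(-0.8333) + (-0.3333)·(0.1667)) / 5 = -5.6667/5 = -1.1333
  S[U,W] = ((-2.3333)·(0.6667) + (1.6667)·(-0.3333) + (1.6667)·(-0.3333) + (1.6667)·(-2.3333) + (-2.3333)·(-0.3333) + (-0.3333)·(2.6667)) / 5 = -6.6667/5 = -1.3333
  S[V,V] = ((2.1667)·(2.1667) + (0.1667)·(0.1667) + (-2.8333)·(-2.8333) + (1.1667)·(1.1667) + (-0.8333)·(-0.8333) + (0.1667)·(0.1667)) / 5 = 14.8333/5 = 2.9667
  S[V,W] = ((2.1667)·(0.6667) + (0.1667)·(-0.3333) + (-2.8333)·(-0.3333) + (1.1667)·(-2.3333) + (-0.8333)·(-0.3333) + (0.1667)·(2.6667)) / 5 = 0.3333/5 = 0.0667
  S[W,W] = ((0.6667)·(0.6667) + (-0.3333)·(-0.3333) + (-0.3333)·(-0.3333) + (-2.3333)·(-2.3333) + (-0.3333)·(-0.3333) + (2.6667)·(2.6667)) / 5 = 13.3333/5 = 2.6667

S is symmetric (S[j,i] = S[i,j]). Assembling:

S = [[3.8667, -1.1333, -1.3333],
 [-1.1333, 2.9667, 0.0667],
 [-1.3333, 0.0667, 2.6667]]


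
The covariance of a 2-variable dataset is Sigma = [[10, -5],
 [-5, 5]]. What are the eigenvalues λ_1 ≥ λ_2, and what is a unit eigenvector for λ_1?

Step 1 — characteristic polynomial of 2×2 Sigma:
  det(Sigma - λI) = λ² - trace · λ + det = 0.
  trace = 10 + 5 = 15, det = 10·5 - (-5)² = 25.
Step 2 — discriminant:
  Δ = trace² - 4·det = 225 - 100 = 125.
Step 3 — eigenvalues:
  λ = (trace ± √Δ)/2 = (15 ± 11.1803)/2,
  λ_1 = 13.0902,  λ_2 = 1.9098.

Step 4 — unit eigenvector for λ_1: solve (Sigma - λ_1 I)v = 0. First row:
  (10 - 13.0902)·v_x + (-5)·v_y = 0, i.e. (-3.0902)·v_x + (-5)·v_y = 0,
  so v ∝ (b, λ_1 - a) = (-5, 3.0902); multiply by -1 so the first entry is positive: u = (5, -3.0902).
  ||u|| = √((5)² + (-3.0902)²) = √(34.5492) ≈ 5.8779,
  v_1 = u/||u|| ≈ (0.8507, -0.5257) (||v_1|| = 1).

λ_1 = 13.0902,  λ_2 = 1.9098;  v_1 ≈ (0.8507, -0.5257)


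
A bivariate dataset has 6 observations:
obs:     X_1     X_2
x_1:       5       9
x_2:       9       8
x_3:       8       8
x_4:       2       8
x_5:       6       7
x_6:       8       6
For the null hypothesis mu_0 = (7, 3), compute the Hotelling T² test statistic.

Step 1 — sample mean vector:
  mean(X_1) = (5 + 9 + 8 + 2 + 6 + 8) / 6 = 38/6 = 6.3333
  mean(X_2) = (9 + 8 + 8 + 8 + 7 + 6) / 6 = 46/6 = 7.6667
  x̄ = (6.3333, 7.6667),  deviation x̄ - mu_0 = (6.3333, 7.6667) - (7, 3) = (-0.6667, 4.6667).

Step 2 — sample covariance matrix, S[i,j] = (1/(n-1)) · Σ_k (x_{k,i} - mean_i) · (x_{k,j} - mean_j), divisor n-1 = 5:
  S[X_1,X_1] = ((-1.3333)·(-1.3333) + (2.6667)·(2.6667) + (1.6667)·(1.6667) + (-4.3333)·(-4.3333) + (-0.3333)·(-0.3333) + (1.6667)·(1.6667)) / 5 = 33.3333/5 = 6.6667
  S[X_1,X_2] = ((-1.3333)·(1.3333) + (2.6667)·(0.3333) + (1.6667)·(0.3333) + (-4.3333)·(0.3333) + (-0.3333)·(-0.6667) + (1.6667)·(-1.6667)) / 5 = -4.3333/5 = -0.8667
  S[X_2,X_2] = ((1.3333)·(1.3333) + (0.3333)·(0.3333) + (0.3333)·(0.3333) + (0.3333)·(0.3333) + (-0.6667)·(-0.6667) + (-1.6667)·(-1.6667)) / 5 = 5.3333/5 = 1.0667
  S = [[6.6667, -0.8667],
 [-0.8667, 1.0667]].

Step 3 — invert S. det(S) = 6.6667·1.0667 - (-0.8667)² = 6.36.
  S^{-1} = (1/det) · [[d, -b], [-b, a]] = [[0.1677, 0.1363],
 [0.1363, 1.0482]].

Step 4 — quadratic form (x̄ - mu_0)^T · S^{-1} · (x̄ - mu_0):
  S^{-1} · (x̄ - mu_0) = (0.5241, 4.8008),
  (x̄ - mu_0)^T · [...] = (-0.6667)·(0.5241) + (4.6667)·(4.8008) = 22.0545.

Step 5 — scale by n: T² = 6 · 22.0545 = 132.327.

T² ≈ 132.327


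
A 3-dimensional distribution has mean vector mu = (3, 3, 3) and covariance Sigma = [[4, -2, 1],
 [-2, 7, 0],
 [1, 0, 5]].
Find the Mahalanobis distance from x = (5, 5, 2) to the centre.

Step 1 — centre the observation: (x - mu) = (2, 2, -1).

Step 2 — invert Sigma (cofactor / det for 3×3, or solve directly):
  Sigma^{-1} = [[0.3097, 0.0885, -0.0619],
 [0.0885, 0.1681, -0.0177],
 [-0.0619, -0.0177, 0.2124]].

Step 3 — form the quadratic (x - mu)^T · Sigma^{-1} · (x - mu):
  Sigma^{-1} · (x - mu) = (0.8584, 0.531, -0.3717).
  (x - mu)^T · [Sigma^{-1} · (x - mu)] = (2)·(0.8584) + (2)·(0.531) + (-1)·(-0.3717) = 3.1504.

Step 4 — take square root: d = √(3.1504) ≈ 1.7749.

d(x, mu) = √(3.1504) ≈ 1.7749


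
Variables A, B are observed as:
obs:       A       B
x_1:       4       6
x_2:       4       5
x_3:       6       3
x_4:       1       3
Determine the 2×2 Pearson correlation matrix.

Step 1 — column means:
  mean(A) = (4 + 4 + 6 + 1) / 4 = 15/4 = 3.75
  mean(B) = (6 + 5 + 3 + 3) / 4 = 17/4 = 4.25

Step 2 — sample variances and covariances s[i,j] = (1/(n-1)) · Σ_k (x_{k,i} - mean_i) · (x_{k,j} - mean_j), with n-1 = 3:
  s[A,A] = ((0.25)·(0.25) + (0.25)·(0.25) + (2.25)·(2.25) + (-2.75)·(-2.75)) / 3 = 12.75/3 = 4.25
  s[A,B] = ((0.25)·(1.75) + (0.25)·(0.75) + (2.25)·(-1.25) + (-2.75)·(-1.25)) / 3 = 1.25/3 = 0.4167
  s[B,B] = ((1.75)·(1.75) + (0.75)·(0.75) + (-1.25)·(-1.25) + (-1.25)·(-1.25)) / 3 = 6.75/3 = 2.25
  Sample standard deviations s_i = √(s[i,i]):
  s(A) = √(4.25) = 2.0616
  s(B) = √(2.25) = 1.5

Step 3 — r_{ij} = s_{ij} / (s_i · s_j):
  r[A,A] = 1 (diagonal).
  r[A,B] = 0.4167 / (2.0616 · 1.5) = 0.4167 / 3.0923 = 0.1347
  r[B,B] = 1 (diagonal).

R is symmetric with unit diagonal. Assembling:

R = [[1, 0.1347],
 [0.1347, 1]]


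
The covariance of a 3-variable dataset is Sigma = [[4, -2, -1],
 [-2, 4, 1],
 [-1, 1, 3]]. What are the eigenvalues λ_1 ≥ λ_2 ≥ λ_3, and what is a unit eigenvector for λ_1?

Step 1 — characteristic polynomial p(λ) = det(λI - Sigma) = λ³ - tr·λ² + c_1·λ - det, where tr = trace, c_1 = sum of the principal 2×2 minors, det = det(Sigma):
  tr = 4 + 4 + 3 = 11,
  c_1 = (4·4 - (-2)²) + (4·3 - (-1)²) + (4·3 - (1)²) = 12 + 11 + 11 = 34,
  det = 4·(4·3 - (1)²) - (-2)·((-2)·3 - (1)·(-1)) + (-1)·((-2)·(1) - 4·(-1)) = 4·(11) - (-2)·(-5) + (-1)·(2) = 32.
  So p(λ) = λ³ - 11λ² + 34λ - 32.
Step 2 — look for an integer root (rational root theorem: any rational root is an integer divisor of 32). Testing λ = 2:
  p(2) = 8 - 44 + 68 - 32 = 0  ✓
  Dividing out (λ - 2): p(λ) = (λ - 2)(λ² - 9λ + 16).
Step 3 — remaining eigenvalues from the quadratic λ² - 9λ + 16 = 0:
  Δ = 9² - 4·16 = 81 - 64 = 17,  λ = (9 ± √17)/2 = (9 ± 4.1231)/2 ≈ 6.5616 or 2.4384.
  Sorted: λ_1 = 6.5616,  λ_2 = 2.4384,  λ_3 = 2  (check: sum = 11 = tr ✓).

Step 4 — unit eigenvector for λ_1 ≈ 6.5616: v spans the null space of (Sigma - λ_1 I), whose rows are
  r_1 = (-2.5616, -2, -1),  r_2 = (-2, -2.5616, 1),  r_3 = (-1, 1, -3.5616).
  v is orthogonal to every row, so take v ∝ r_1 × r_2 = ((-2)·(1) - (-1)·(-2.5616), (-1)·(-2) - (-2.5616)·(1), (-2.5616)·(-2.5616) - (-2)·(-2)) ≈ (-4.5616, 4.5616, 2.5616).
  Rescale (multiply by -1 so the first nonzero entry is positive): u = (4.5616, -4.5616, -2.5616).
  ||u|| = √((4.5616)² + (-4.5616)² + (-2.5616)²) = √(48.1771) ≈ 6.941,  v_1 = u/||u|| ≈ (0.6572, -0.6572, -0.369) (||v_1|| = 1).

λ_1 = 6.5616,  λ_2 = 2.4384,  λ_3 = 2;  v_1 ≈ (0.6572, -0.6572, -0.369)


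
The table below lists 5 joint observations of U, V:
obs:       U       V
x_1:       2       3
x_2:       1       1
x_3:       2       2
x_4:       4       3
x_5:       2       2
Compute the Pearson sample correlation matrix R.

Step 1 — column means:
  mean(U) = (2 + 1 + 2 + 4 + 2) / 5 = 11/5 = 2.2
  mean(V) = (3 + 1 + 2 + 3 + 2) / 5 = 11/5 = 2.2

Step 2 — sample variances and covariances s[i,j] = (1/(n-1)) · Σ_k (x_{k,i} - mean_i) · (x_{k,j} - mean_j), with n-1 = 4:
  s[U,U] = ((-0.2)·(-0.2) + (-1.2)·(-1.2) + (-0.2)·(-0.2) + (1.8)·(1.8) + (-0.2)·(-0.2)) / 4 = 4.8/4 = 1.2
  s[U,V] = ((-0.2)·(0.8) + (-1.2)·(-1.2) + (-0.2)·(-0.2) + (1.8)·(0.8) + (-0.2)·(-0.2)) / 4 = 2.8/4 = 0.7
  s[V,V] = ((0.8)·(0.8) + (-1.2)·(-1.2) + (-0.2)·(-0.2) + (0.8)·(0.8) + (-0.2)·(-0.2)) / 4 = 2.8/4 = 0.7
  Sample standard deviations s_i = √(s[i,i]):
  s(U) = √(1.2) = 1.0954
  s(V) = √(0.7) = 0.8367

Step 3 — r_{ij} = s_{ij} / (s_i · s_j):
  r[U,U] = 1 (diagonal).
  r[U,V] = 0.7 / (1.0954 · 0.8367) = 0.7 / 0.9165 = 0.7638
  r[V,V] = 1 (diagonal).

R is symmetric with unit diagonal. Assembling:

R = [[1, 0.7638],
 [0.7638, 1]]


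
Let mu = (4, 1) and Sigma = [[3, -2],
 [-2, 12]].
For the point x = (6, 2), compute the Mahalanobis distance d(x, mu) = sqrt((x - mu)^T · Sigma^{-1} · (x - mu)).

Step 1 — centre the observation: (x - mu) = (2, 1).

Step 2 — invert Sigma. det(Sigma) = 3·12 - (-2)² = 32.
  Sigma^{-1} = (1/det) · [[d, -b], [-b, a]] = [[0.375, 0.0625],
 [0.0625, 0.0938]].

Step 3 — form the quadratic (x - mu)^T · Sigma^{-1} · (x - mu):
  Sigma^{-1} · (x - mu) = (0.8125, 0.2188).
  (x - mu)^T · [Sigma^{-1} · (x - mu)] = (2)·(0.8125) + (1)·(0.2188) = 1.8438.

Step 4 — take square root: d = √(1.8438) ≈ 1.3578.

d(x, mu) = √(1.8438) ≈ 1.3578


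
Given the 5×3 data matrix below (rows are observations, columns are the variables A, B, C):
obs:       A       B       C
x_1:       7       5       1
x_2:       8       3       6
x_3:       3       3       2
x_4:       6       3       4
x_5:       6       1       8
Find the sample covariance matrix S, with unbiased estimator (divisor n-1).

Step 1 — column means:
  mean(A) = (7 + 8 + 3 + 6 + 6) / 5 = 30/5 = 6
  mean(B) = (5 + 3 + 3 + 3 + 1) / 5 = 15/5 = 3
  mean(C) = (1 + 6 + 2 + 4 + 8) / 5 = 21/5 = 4.2

Step 2 — sample covariance S[i,j] = (1/(n-1)) · Σ_k (x_{k,i} - mean_i) · (x_{k,j} - mean_j), with n-1 = 4.
  S[A,A] = ((1)·(1) + (2)·(2) + (-3)·(-3) + (0)·(0) + (0)·(0)) / 4 = 14/4 = 3.5
  S[A,B] = ((1)·(2) + (2)·(0) + (-3)·(0) + (0)·(0) + (0)·(-2)) / 4 = 2/4 = 0.5
  S[A,C] = ((1)·(-3.2) + (2)·(1.8) + (-3)·(-2.2) + (0)·(-0.2) + (0)·(3.8)) / 4 = 7/4 = 1.75
  S[B,B] = ((2)·(2) + (0)·(0) + (0)·(0) + (0)·(0) + (-2)·(-2)) / 4 = 8/4 = 2
  S[B,C] = ((2)·(-3.2) + (0)·(1.8) + (0)·(-2.2) + (0)·(-0.2) + (-2)·(3.8)) / 4 = -14/4 = -3.5
  S[C,C] = ((-3.2)·(-3.2) + (1.8)·(1.8) + (-2.2)·(-2.2) + (-0.2)·(-0.2) + (3.8)·(3.8)) / 4 = 32.8/4 = 8.2

S is symmetric (S[j,i] = S[i,j]). Assembling:

S = [[3.5, 0.5, 1.75],
 [0.5, 2, -3.5],
 [1.75, -3.5, 8.2]]


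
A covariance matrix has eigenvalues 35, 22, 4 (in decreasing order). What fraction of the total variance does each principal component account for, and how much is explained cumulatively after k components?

Step 1 — total variance = trace(Sigma) = Σ λ_i = 35 + 22 + 4 = 61.

Step 2 — fraction explained by component i = λ_i / Σ λ:
  PC1: 35/61 = 0.5738
  PC2: 22/61 = 0.3607
  PC3: 4/61 = 0.0656

Step 3 — cumulative fraction after k components = (λ_1 + ... + λ_k) / Σ λ:
  k = 1: 35/61 = 0.5738
  k = 2: (35 + 22)/61 = 57/61 = 0.9344
  k = 3: (35 + 22 + 4)/61 = 61/61 = 1

Summary (fraction, with percent):

explained: PC1 0.5738 (57.38%), PC2 0.3607 (36.07%), PC3 0.0656 (6.56%);  cumulative: 0.5738, 0.9344, 1


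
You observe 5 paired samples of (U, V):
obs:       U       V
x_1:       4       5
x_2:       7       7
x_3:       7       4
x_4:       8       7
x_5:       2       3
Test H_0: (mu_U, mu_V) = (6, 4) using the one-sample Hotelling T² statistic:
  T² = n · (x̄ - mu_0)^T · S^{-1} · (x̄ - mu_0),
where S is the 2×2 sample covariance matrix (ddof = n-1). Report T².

Step 1 — sample mean vector:
  mean(U) = (4 + 7 + 7 + 8 + 2) / 5 = 28/5 = 5.6
  mean(V) = (5 + 7 + 4 + 7 + 3) / 5 = 26/5 = 5.2
  x̄ = (5.6, 5.2),  deviation x̄ - mu_0 = (5.6, 5.2) - (6, 4) = (-0.4, 1.2).

Step 2 — sample covariance matrix, S[i,j] = (1/(n-1)) · Σ_k (x_{k,i} - mean_i) · (x_{k,j} - mean_j), divisor n-1 = 4:
  S[U,U] = ((-1.6)·(-1.6) + (1.4)·(1.4) + (1.4)·(1.4) + (2.4)·(2.4) + (-3.6)·(-3.6)) / 4 = 25.2/4 = 6.3
  S[U,V] = ((-1.6)·(-0.2) + (1.4)·(1.8) + (1.4)·(-1.2) + (2.4)·(1.8) + (-3.6)·(-2.2)) / 4 = 13.4/4 = 3.35
  S[V,V] = ((-0.2)·(-0.2) + (1.8)·(1.8) + (-1.2)·(-1.2) + (1.8)·(1.8) + (-2.2)·(-2.2)) / 4 = 12.8/4 = 3.2
  S = [[6.3, 3.35],
 [3.35, 3.2]].

Step 3 — invert S. det(S) = 6.3·3.2 - (3.35)² = 8.9375.
  S^{-1} = (1/det) · [[d, -b], [-b, a]] = [[0.358, -0.3748],
 [-0.3748, 0.7049]].

Step 4 — quadratic form (x̄ - mu_0)^T · S^{-1} · (x̄ - mu_0):
  S^{-1} · (x̄ - mu_0) = (-0.593, 0.9958),
  (x̄ - mu_0)^T · [...] = (-0.4)·(-0.593) + (1.2)·(0.9958) = 1.4322.

Step 5 — scale by n: T² = 5 · 1.4322 = 7.1608.

T² ≈ 7.1608


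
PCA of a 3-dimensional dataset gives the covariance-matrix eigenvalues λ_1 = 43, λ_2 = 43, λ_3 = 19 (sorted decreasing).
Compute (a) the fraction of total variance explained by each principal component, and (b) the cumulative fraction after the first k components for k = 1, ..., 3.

Step 1 — total variance = trace(Sigma) = Σ λ_i = 43 + 43 + 19 = 105.

Step 2 — fraction explained by component i = λ_i / Σ λ:
  PC1: 43/105 = 0.4095
  PC2: 43/105 = 0.4095
  PC3: 19/105 = 0.181

Step 3 — cumulative fraction after k components = (λ_1 + ... + λ_k) / Σ λ:
  k = 1: 43/105 = 0.4095
  k = 2: (43 + 43)/105 = 86/105 = 0.819
  k = 3: (43 + 43 + 19)/105 = 105/105 = 1

Summary (fraction, with percent):

explained: PC1 0.4095 (40.95%), PC2 0.4095 (40.95%), PC3 0.181 (18.1%);  cumulative: 0.4095, 0.819, 1


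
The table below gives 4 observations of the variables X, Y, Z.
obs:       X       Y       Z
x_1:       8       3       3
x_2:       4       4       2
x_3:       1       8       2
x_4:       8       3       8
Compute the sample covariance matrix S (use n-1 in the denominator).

Step 1 — column means:
  mean(X) = (8 + 4 + 1 + 8) / 4 = 21/4 = 5.25
  mean(Y) = (3 + 4 + 8 + 3) / 4 = 18/4 = 4.5
  mean(Z) = (3 + 2 + 2 + 8) / 4 = 15/4 = 3.75

Step 2 — sample covariance S[i,j] = (1/(n-1)) · Σ_k (x_{k,i} - mean_i) · (x_{k,j} - mean_j), with n-1 = 3.
  S[X,X] = ((2.75)·(2.75) + (-1.25)·(-1.25) + (-4.25)·(-4.25) + (2.75)·(2.75)) / 3 = 34.75/3 = 11.5833
  S[X,Y] = ((2.75)·(-1.5) + (-1.25)·(-0.5) + (-4.25)·(3.5) + (2.75)·(-1.5)) / 3 = -22.5/3 = -7.5
  S[X,Z] = ((2.75)·(-0.75) + (-1.25)·(-1.75) + (-4.25)·(-1.75) + (2.75)·(4.25)) / 3 = 19.25/3 = 6.4167
  S[Y,Y] = ((-1.5)·(-1.5) + (-0.5)·(-0.5) + (3.5)·(3.5) + (-1.5)·(-1.5)) / 3 = 17/3 = 5.6667
  S[Y,Z] = ((-1.5)·(-0.75) + (-0.5)·(-1.75) + (3.5)·(-1.75) + (-1.5)·(4.25)) / 3 = -10.5/3 = -3.5
  S[Z,Z] = ((-0.75)·(-0.75) + (-1.75)·(-1.75) + (-1.75)·(-1.75) + (4.25)·(4.25)) / 3 = 24.75/3 = 8.25

S is symmetric (S[j,i] = S[i,j]). Assembling:

S = [[11.5833, -7.5, 6.4167],
 [-7.5, 5.6667, -3.5],
 [6.4167, -3.5, 8.25]]
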